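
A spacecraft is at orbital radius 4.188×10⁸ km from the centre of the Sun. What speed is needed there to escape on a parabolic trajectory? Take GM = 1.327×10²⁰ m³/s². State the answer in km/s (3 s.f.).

r = 4.188×10⁸ km = 4.188×10¹¹ m.
Escape speed v_esc = √(2μ/r) = √(2 × 1.327×10²⁰ / 4.188×10¹¹) = √(6.337×10⁸) = 25170 m/s.
= 25.17 km/s.

v_esc ≈ 25.2 km/s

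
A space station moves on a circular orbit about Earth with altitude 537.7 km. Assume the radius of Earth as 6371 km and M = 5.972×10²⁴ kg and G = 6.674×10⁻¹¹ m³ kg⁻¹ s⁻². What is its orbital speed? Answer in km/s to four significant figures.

v ≈ 7.595 km/s

μ = GM = 6.674×10⁻¹¹ × 5.972×10²⁴ = 3.986×10¹⁴ m³/s².
r = 6371 + 537.7 = 6908.7 km = 6.9087×10⁶ m.
For a circular orbit v = √(μ/r) = √(3.986×10¹⁴ / 6.909×10⁶) = √(5.769×10⁷) = 7595 m/s.
That is 7.595 km/s.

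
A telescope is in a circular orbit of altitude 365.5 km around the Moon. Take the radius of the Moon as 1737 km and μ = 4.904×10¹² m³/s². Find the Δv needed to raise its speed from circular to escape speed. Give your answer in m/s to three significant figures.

Δv ≈ 633 m/s

r = 1737 + 365.5 = 2102.5 km = 2.1025×10⁶ m.
Circular speed v_c = √(μ/r) = 1527 m/s.
Escape speed v_esc = √(2μ/r) = √2 × v_c = 2160 m/s.
Δv = v_esc − v_c = 632.6 m/s.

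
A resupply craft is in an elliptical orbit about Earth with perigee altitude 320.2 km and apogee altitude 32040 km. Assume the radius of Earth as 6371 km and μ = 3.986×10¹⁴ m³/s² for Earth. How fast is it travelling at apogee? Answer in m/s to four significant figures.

r_p = 6371 + 320.2 = 6691.2 km = 6.6912×10⁶ m.
r_a = 6371 + 32040 = 38411 km = 3.8411×10⁷ m.
Semi-major axis a = (r_p + r_a)/2 = 22551 km = 2.255×10⁷ m.
Vis-viva: v² = μ(2/r − 1/a) = 3.986×10¹⁴ × (5.207×10⁻⁸ − 4.434×10⁻⁸) = 3.079×10⁶ m²/s².
v = 1755 m/s.

v ≈ 1755 m/s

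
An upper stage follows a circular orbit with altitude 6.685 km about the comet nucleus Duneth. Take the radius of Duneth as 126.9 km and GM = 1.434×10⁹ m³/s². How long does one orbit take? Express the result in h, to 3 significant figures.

T ≈ 2.25 h

r = 126.9 + 6.685 = 133.59 km = 1.3358×10⁵ m.
Kepler's third law: T = 2π√(r³/μ) = 2π√((1.336×10⁵)³ / 1.434×10⁹).
r³/μ = 1.662×10⁶ s², so T = 2π × 1.289×10³ = 8.101×10³ s.
Converting: 8.101×10³ s ÷ 3600 = 2.250 h.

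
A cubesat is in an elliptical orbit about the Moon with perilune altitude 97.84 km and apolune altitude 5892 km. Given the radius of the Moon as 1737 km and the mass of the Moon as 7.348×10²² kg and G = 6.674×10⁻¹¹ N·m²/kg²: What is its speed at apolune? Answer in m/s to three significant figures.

v ≈ 499 m/s

μ = GM = 6.674×10⁻¹¹ × 7.348×10²² = 4.904×10¹² m³/s².
r_p = 1737 + 97.84 = 1834.8 km = 1.8348×10⁶ m.
r_a = 1737 + 5892 = 7629.0 km = 7.6290×10⁶ m.
Semi-major axis a = (r_p + r_a)/2 = 4731.9 km = 4.732×10⁶ m.
Vis-viva: v² = μ(2/r − 1/a) = 4.904×10¹² × (2.622×10⁻⁷ − 2.113×10⁻⁷) = 2.493×10⁵ m²/s².
v = 499.3 m/s.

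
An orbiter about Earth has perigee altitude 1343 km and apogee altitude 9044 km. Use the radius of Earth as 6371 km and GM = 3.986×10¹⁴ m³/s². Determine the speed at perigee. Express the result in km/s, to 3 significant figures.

v ≈ 8.30 km/s

r_p = 6371 + 1343 = 7714.0 km = 7.7140×10⁶ m.
r_a = 6371 + 9044 = 15415 km = 1.5415×10⁷ m.
Semi-major axis a = (r_p + r_a)/2 = 11564 km = 1.156×10⁷ m.
Vis-viva: v² = μ(2/r − 1/a) = 3.986×10¹⁴ × (2.593×10⁻⁷ − 8.647×10⁻⁸) = 6.888×10⁷ m²/s².
v = 8299 m/s = 8.299 km/s.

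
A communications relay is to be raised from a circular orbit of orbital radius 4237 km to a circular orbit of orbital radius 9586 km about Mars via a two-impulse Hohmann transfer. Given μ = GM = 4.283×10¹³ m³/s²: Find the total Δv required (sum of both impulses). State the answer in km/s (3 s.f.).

Δv_total ≈ 1.02 km/s

r₁ = 4237 km = 4.237×10⁶ m.
r₂ = 9586 km = 9.586×10⁶ m.
Transfer ellipse a_t = (r₁ + r₂)/2 = 6.912×10⁶ m.
At r₁: circular v_c1 = √(μ/r₁) = 3179 m/s; transfer-periapsis v_p = √[μ(2/r₁ − 1/a_t)] = 3744 m/s.
Δv₁ = v_p − v_c1 = 565.0 m/s.
At r₂: circular v_c2 = √(μ/r₂) = 2114 m/s; transfer-apoapsis v_a = √[μ(2/r₂ − 1/a_t)] = 1655 m/s.
Δv₂ = v_c2 − v_a = 458.8 m/s.
Total Δv = Δv₁ + Δv₂ = 1024 m/s = 1.024 km/s.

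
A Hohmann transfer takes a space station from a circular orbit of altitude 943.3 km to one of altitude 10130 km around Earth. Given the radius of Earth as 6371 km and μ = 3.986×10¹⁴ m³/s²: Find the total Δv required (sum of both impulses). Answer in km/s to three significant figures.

Δv_total ≈ 2.37 km/s

r₁ = 6371 + 943.3 = 7314.3 km = 7.3143×10⁶ m.
r₂ = 6371 + 10130 = 16501 km = 1.6501×10⁷ m.
Transfer ellipse a_t = (r₁ + r₂)/2 = 1.191×10⁷ m.
At r₁: circular v_c1 = √(μ/r₁) = 7382 m/s; transfer-perigee v_p = √[μ(2/r₁ − 1/a_t)] = 8690 m/s.
Δv₁ = v_p − v_c1 = 1308 m/s.
At r₂: circular v_c2 = √(μ/r₂) = 4915 m/s; transfer-apogee v_a = √[μ(2/r₂ − 1/a_t)] = 3852 m/s.
Δv₂ = v_c2 − v_a = 1063 m/s.
Total Δv = Δv₁ + Δv₂ = 2371 m/s = 2.371 km/s.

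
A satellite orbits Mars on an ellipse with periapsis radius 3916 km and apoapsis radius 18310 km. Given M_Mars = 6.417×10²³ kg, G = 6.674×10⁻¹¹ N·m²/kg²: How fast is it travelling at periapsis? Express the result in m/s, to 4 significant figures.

μ = GM = 6.674×10⁻¹¹ × 6.417×10²³ = 4.283×10¹³ m³/s².
Semi-major axis a = (r_p + r_a)/2 = 11113 km = 1.111×10⁷ m.
Vis-viva: v² = μ(2/r − 1/a) = 4.283×10¹³ × (5.107×10⁻⁷ − 8.998×10⁻⁸) = 1.802×10⁷ m²/s².
v = 4245 m/s.

v ≈ 4245 m/s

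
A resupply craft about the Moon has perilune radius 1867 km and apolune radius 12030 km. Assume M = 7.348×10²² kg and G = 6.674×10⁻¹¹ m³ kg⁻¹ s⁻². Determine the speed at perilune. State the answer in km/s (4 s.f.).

μ = GM = 6.674×10⁻¹¹ × 7.348×10²² = 4.904×10¹² m³/s².
Semi-major axis a = (r_p + r_a)/2 = 6948.5 km = 6.948×10⁶ m.
Vis-viva: v² = μ(2/r − 1/a) = 4.904×10¹² × (1.071×10⁻⁶ − 1.439×10⁻⁷) = 4.548×10⁶ m²/s².
v = 2133 m/s = 2.133 km/s.

v ≈ 2.133 km/s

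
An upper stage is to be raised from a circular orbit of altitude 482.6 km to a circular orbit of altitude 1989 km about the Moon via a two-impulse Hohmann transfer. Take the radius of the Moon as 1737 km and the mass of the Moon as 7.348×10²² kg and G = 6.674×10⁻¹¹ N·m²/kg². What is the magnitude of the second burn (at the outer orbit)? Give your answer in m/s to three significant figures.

μ = GM = 6.674×10⁻¹¹ × 7.348×10²² = 4.904×10¹² m³/s².
r₁ = 1737 + 482.6 = 2219.6 km = 2.2196×10⁶ m.
r₂ = 1737 + 1989 = 3726.0 km = 3.7260×10⁶ m.
Transfer ellipse a_t = (r₁ + r₂)/2 = 2.973×10⁶ m.
At r₁: circular v_c1 = √(μ/r₁) = 1486 m/s; transfer-perilune v_p = √[μ(2/r₁ − 1/a_t)] = 1664 m/s.
At r₂: circular v_c2 = √(μ/r₂) = 1147 m/s; transfer-apolune v_a = √[μ(2/r₂ − 1/a_t)] = 991.3 m/s.
Δv₂ = v_c2 − v_a = 155.9 m/s.

Δv ≈ 156 m/s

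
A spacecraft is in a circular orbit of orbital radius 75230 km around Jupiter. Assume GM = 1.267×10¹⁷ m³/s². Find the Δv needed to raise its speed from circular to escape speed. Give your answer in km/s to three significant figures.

Δv ≈ 17.0 km/s

r = 75230 km = 7.523×10⁷ m.
Circular speed v_c = √(μ/r) = 41040 m/s.
Escape speed v_esc = √(2μ/r) = √2 × v_c = 58040 m/s.
Δv = v_esc − v_c = 17000 m/s = 17.00 km/s.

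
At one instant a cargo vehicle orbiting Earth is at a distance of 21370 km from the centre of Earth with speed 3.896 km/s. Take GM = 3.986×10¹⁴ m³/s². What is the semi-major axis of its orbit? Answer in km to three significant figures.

a ≈ 18000 km

r = 2.137×10⁷ m.
Vis-viva rearranged: 1/a = 2/r − v²/μ = 9.359×10⁻⁸ − 3.808×10⁻⁸ = 5.551×10⁻⁸ m⁻¹.
a = 1.802×10⁷ m = 18015 km.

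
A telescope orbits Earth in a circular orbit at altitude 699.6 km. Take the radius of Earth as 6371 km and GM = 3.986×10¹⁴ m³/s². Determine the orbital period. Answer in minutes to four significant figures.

r = 6371 + 699.6 = 7070.6 km = 7.0706×10⁶ m.
Kepler's third law: T = 2π√(r³/μ) = 2π√((7.071×10⁶)³ / 3.986×10¹⁴).
r³/μ = 8.868×10⁵ s², so T = 2π × 9.417×10² = 5.917×10³ s.
Converting: 5.917×10³ s ÷ 60.00 = 98.62 minutes.

T ≈ 98.62 minutes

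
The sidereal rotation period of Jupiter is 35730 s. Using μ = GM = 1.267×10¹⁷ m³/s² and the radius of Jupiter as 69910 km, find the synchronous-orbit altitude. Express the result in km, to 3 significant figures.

A synchronous orbit has period T, so by Kepler's third law a = (μT²/4π²)^(1/3).
μT²/4π² = 1.267×10¹⁷ × (3.573×10⁴)² / 39.48 = 4.097×10²⁴ m³.
a = 1.600×10⁸ m = 1.6002×10⁵ km.
Altitude h = a − R = 1.6002×10⁵ − 69910 = 90105 km.

h_sync ≈ 90100 km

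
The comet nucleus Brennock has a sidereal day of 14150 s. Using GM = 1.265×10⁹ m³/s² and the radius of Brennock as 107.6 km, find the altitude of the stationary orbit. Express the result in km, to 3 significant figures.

h_sync ≈ 78.2 km

A synchronous orbit has period T, so by Kepler's third law a = (μT²/4π²)^(1/3).
μT²/4π² = 1.265×10⁹ × (1.415×10⁴)² / 39.48 = 6.416×10¹⁵ m³.
a = 1.858×10⁵ m = 185.82 km.
Altitude h = a − R = 185.82 − 107.6 = 78.215 km.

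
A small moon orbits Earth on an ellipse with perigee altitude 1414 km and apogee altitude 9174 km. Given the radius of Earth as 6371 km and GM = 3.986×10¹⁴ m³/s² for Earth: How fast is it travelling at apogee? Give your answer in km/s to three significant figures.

v ≈ 4.14 km/s

r_p = 6371 + 1414 = 7785.0 km = 7.7850×10⁶ m.
r_a = 6371 + 9174 = 15545 km = 1.5545×10⁷ m.
Semi-major axis a = (r_p + r_a)/2 = 11665 km = 1.166×10⁷ m.
Vis-viva: v² = μ(2/r − 1/a) = 3.986×10¹⁴ × (1.287×10⁻⁷ − 8.573×10⁻⁸) = 1.711×10⁷ m²/s².
v = 4137 m/s = 4.137 km/s.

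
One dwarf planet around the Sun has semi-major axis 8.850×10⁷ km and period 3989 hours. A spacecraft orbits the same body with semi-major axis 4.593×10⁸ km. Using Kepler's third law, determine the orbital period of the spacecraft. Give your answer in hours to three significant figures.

Kepler's third law: T² ∝ a³, so T₂ = T₁ (a₂/a₁)^(3/2).
a₂/a₁ = 5.190, (a₂/a₁)^(3/2) = 11.82.
T₂ = 3989 × 11.82 = 47160 hours.

T₂ ≈ 47200 hours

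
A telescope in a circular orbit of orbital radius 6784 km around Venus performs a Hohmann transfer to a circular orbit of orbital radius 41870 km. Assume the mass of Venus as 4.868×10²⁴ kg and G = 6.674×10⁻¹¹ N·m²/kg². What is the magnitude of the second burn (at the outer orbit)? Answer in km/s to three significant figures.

μ = GM = 6.674×10⁻¹¹ × 4.868×10²⁴ = 3.249×10¹⁴ m³/s².
r₁ = 6784 km = 6.784×10⁶ m.
r₂ = 41870 km = 4.187×10⁷ m.
Transfer ellipse a_t = (r₁ + r₂)/2 = 2.433×10⁷ m.
At r₁: circular v_c1 = √(μ/r₁) = 6920 m/s; transfer-periapsis v_p = √[μ(2/r₁ − 1/a_t)] = 9079 m/s.
At r₂: circular v_c2 = √(μ/r₂) = 2786 m/s; transfer-apoapsis v_a = √[μ(2/r₂ − 1/a_t)] = 1471 m/s.
Δv₂ = v_c2 − v_a = 1315 m/s.
= 1.315 km/s.

Δv ≈ 1.31 km/s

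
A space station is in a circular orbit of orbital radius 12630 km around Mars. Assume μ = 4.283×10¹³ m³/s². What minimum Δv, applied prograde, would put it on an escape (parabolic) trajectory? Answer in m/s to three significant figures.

Δv ≈ 763 m/s

r = 12630 km = 1.263×10⁷ m.
Circular speed v_c = √(μ/r) = 1842 m/s.
Escape speed v_esc = √(2μ/r) = √2 × v_c = 2604 m/s.
Δv = v_esc − v_c = 762.8 m/s.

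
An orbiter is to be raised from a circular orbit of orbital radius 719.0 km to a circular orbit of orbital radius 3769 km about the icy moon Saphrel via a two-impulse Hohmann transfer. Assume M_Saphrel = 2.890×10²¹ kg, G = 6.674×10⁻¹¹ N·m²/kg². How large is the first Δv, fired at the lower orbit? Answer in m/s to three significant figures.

μ = GM = 6.674×10⁻¹¹ × 2.890×10²¹ = 1.929×10¹¹ m³/s².
r₁ = 719.0 km = 7.190×10⁵ m.
r₂ = 3769 km = 3.769×10⁶ m.
Transfer ellipse a_t = (r₁ + r₂)/2 = 2.244×10⁶ m.
At r₁: circular v_c1 = √(μ/r₁) = 517.9 m/s; transfer-periapsis v_p = √[μ(2/r₁ − 1/a_t)] = 671.2 m/s.
Δv₁ = v_p − v_c1 = 153.3 m/s.

Δv ≈ 153 m/s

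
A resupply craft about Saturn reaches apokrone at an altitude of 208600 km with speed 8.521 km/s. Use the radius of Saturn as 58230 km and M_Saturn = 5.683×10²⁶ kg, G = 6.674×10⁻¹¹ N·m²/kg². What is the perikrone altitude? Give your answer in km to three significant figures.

perikrone altitude ≈ 33300 km

μ = GM = 6.674×10⁻¹¹ × 5.683×10²⁶ = 3.793×10¹⁶ m³/s².
r_a = 58230 + 208600 = 2.6683×10⁵ km = 2.668×10⁸ m.
Specific energy ε = v²/2 − μ/r = -1.058×10⁸ J/kg, so a = −μ/(2ε) = 1.792×10⁸ m.
The apsides satisfy r_p + r_a = 2a, so the perikrone radius is 2a − r_a = 9.152×10⁷ m = 91524 km.
Perikrone altitude = 91524 − 58230 = 33294 km.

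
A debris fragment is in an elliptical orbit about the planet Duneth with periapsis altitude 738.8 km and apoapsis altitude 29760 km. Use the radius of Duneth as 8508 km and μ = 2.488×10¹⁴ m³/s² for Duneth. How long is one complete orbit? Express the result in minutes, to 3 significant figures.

T ≈ 769 minutes

r_p = 8508 + 738.8 = 9246.8 km = 9.2468×10⁶ m.
r_a = 8508 + 29760 = 38268 km = 3.8268×10⁷ m.
Semi-major axis a = (r_p + r_a)/2 = (9246.8 + 38268)/2 = 23757 km = 2.376×10⁷ m.
By Kepler's third law T = 2π√(a³/μ) = 2π × 7.341×10³ = 4.613×10⁴ s.
= 768.8 minutes.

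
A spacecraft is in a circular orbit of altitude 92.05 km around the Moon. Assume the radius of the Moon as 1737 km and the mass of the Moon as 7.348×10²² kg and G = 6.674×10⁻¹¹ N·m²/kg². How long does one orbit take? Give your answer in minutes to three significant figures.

T ≈ 117 minutes

μ = GM = 6.674×10⁻¹¹ × 7.348×10²² = 4.904×10¹² m³/s².
r = 1737 + 92.05 = 1829.0 km = 1.8290×10⁶ m.
Kepler's third law: T = 2π√(r³/μ) = 2π√((1.829×10⁶)³ / 4.904×10¹²).
r³/μ = 1.248×10⁶ s², so T = 2π × 1.117×10³ = 7.018×10³ s.
Converting: 7.018×10³ s ÷ 60.00 = 117.0 minutes.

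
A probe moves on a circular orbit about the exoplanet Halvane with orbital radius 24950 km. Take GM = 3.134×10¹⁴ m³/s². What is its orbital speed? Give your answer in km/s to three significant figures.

r = 24950 km = 2.495×10⁷ m.
For a circular orbit v = √(μ/r) = √(3.134×10¹⁴ / 2.495×10⁷) = √(1.256×10⁷) = 3544 m/s.
That is 3.544 km/s.

v ≈ 3.54 km/s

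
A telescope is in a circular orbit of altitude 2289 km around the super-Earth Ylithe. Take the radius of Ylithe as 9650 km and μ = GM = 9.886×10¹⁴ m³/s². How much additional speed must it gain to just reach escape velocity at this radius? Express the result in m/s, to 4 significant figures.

Δv ≈ 3769 m/s

r = 9650 + 2289 = 11939 km = 1.1939×10⁷ m.
Circular speed v_c = √(μ/r) = 9100 m/s.
Escape speed v_esc = √(2μ/r) = √2 × v_c = 12870 m/s.
Δv = v_esc − v_c = 3769 m/s.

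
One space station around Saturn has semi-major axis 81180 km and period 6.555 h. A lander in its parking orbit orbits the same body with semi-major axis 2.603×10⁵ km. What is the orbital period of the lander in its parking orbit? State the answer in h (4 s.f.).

T₂ ≈ 37.64 h

Kepler's third law: T² ∝ a³, so T₂ = T₁ (a₂/a₁)^(3/2).
a₂/a₁ = 3.206, (a₂/a₁)^(3/2) = 5.742.
T₂ = 6.555 × 5.742 = 37.64 h.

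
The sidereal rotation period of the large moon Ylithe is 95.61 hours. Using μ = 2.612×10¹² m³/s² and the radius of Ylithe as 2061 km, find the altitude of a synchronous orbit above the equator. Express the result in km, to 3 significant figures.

h_sync ≈ 17800 km

T = 95.61 hours = 3.442×10⁵ s.
A synchronous orbit has period T, so by Kepler's third law a = (μT²/4π²)^(1/3).
μT²/4π² = 2.612×10¹² × (3.442×10⁵)² / 39.48 = 7.838×10²¹ m³.
a = 1.986×10⁷ m = 19864 km.
Altitude h = a − R = 19864 − 2061 = 17803 km.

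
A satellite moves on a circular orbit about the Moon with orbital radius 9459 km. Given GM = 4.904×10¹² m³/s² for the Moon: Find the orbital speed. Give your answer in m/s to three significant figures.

v ≈ 720 m/s

r = 9459 km = 9.459×10⁶ m.
For a circular orbit v = √(μ/r) = √(4.904×10¹² / 9.459×10⁶) = √(5.184×10⁵) = 720.0 m/s.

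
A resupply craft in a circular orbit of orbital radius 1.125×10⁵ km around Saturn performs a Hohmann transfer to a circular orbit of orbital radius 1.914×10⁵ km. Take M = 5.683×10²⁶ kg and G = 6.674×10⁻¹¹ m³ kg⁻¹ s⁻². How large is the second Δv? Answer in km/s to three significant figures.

Δv ≈ 1.96 km/s

μ = GM = 6.674×10⁻¹¹ × 5.683×10²⁶ = 3.793×10¹⁶ m³/s².
r₁ = 1.125×10⁵ km = 1.125×10⁸ m.
r₂ = 1.914×10⁵ km = 1.914×10⁸ m.
Transfer ellipse a_t = (r₁ + r₂)/2 = 1.520×10⁸ m.
At r₁: circular v_c1 = √(μ/r₁) = 18360 m/s; transfer-perikrone v_p = √[μ(2/r₁ − 1/a_t)] = 20610 m/s.
At r₂: circular v_c2 = √(μ/r₂) = 14080 m/s; transfer-apokrone v_a = √[μ(2/r₂ − 1/a_t)] = 12110 m/s.
Δv₂ = v_c2 − v_a = 1964 m/s.
= 1.964 km/s.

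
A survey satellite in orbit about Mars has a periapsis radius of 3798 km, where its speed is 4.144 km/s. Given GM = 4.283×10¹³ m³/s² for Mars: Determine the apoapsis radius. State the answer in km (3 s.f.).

apoapsis radius ≈ 12100 km

r_p = 3.798×10⁶ m.
Specific energy ε = v²/2 − μ/r = -2.691×10⁶ J/kg, so a = −μ/(2ε) = 7.959×10⁶ m.
The apsides satisfy r_p + r_a = 2a, so the apoapsis radius is 2a − r_p = 1.212×10⁷ m = 12120 km.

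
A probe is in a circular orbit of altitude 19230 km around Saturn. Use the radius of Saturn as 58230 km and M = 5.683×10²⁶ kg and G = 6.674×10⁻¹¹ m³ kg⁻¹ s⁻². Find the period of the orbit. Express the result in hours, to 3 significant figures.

μ = GM = 6.674×10⁻¹¹ × 5.683×10²⁶ = 3.793×10¹⁶ m³/s².
r = 58230 + 19230 = 77460 km = 7.7460×10⁷ m.
Kepler's third law: T = 2π√(r³/μ) = 2π√((7.746×10⁷)³ / 3.793×10¹⁶).
r³/μ = 1.225×10⁷ s², so T = 2π × 3.501×10³ = 2.199×10⁴ s.
Converting: 2.199×10⁴ s ÷ 3600 = 6.110 hours.

T ≈ 6.11 hours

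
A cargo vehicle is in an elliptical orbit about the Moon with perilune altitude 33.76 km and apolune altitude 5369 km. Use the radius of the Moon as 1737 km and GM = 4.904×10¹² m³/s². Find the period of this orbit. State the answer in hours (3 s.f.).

r_p = 1737 + 33.76 = 1770.8 km = 1.7708×10⁶ m.
r_a = 1737 + 5369 = 7106.0 km = 7.1060×10⁶ m.
Semi-major axis a = (r_p + r_a)/2 = (1770.8 + 7106.0)/2 = 4438.4 km = 4.438×10⁶ m.
By Kepler's third law T = 2π√(a³/μ) = 2π × 4.222×10³ = 2.653×10⁴ s.
= 7.370 hours.

T ≈ 7.37 hours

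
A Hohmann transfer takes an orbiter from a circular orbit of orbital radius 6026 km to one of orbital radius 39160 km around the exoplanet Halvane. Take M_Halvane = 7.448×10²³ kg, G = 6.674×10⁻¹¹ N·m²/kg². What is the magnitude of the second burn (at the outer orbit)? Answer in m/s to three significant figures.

μ = GM = 6.674×10⁻¹¹ × 7.448×10²³ = 4.971×10¹³ m³/s².
r₁ = 6026 km = 6.026×10⁶ m.
r₂ = 39160 km = 3.916×10⁷ m.
Transfer ellipse a_t = (r₁ + r₂)/2 = 2.259×10⁷ m.
At r₁: circular v_c1 = √(μ/r₁) = 2872 m/s; transfer-periapsis v_p = √[μ(2/r₁ − 1/a_t)] = 3781 m/s.
At r₂: circular v_c2 = √(μ/r₂) = 1127 m/s; transfer-apoapsis v_a = √[μ(2/r₂ − 1/a_t)] = 581.9 m/s.
Δv₂ = v_c2 − v_a = 544.8 m/s.

Δv ≈ 545 m/s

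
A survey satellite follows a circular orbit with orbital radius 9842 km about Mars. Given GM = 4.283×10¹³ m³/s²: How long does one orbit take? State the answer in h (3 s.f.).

T ≈ 8.23 h

r = 9842 km = 9.842×10⁶ m.
Kepler's third law: T = 2π√(r³/μ) = 2π√((9.842×10⁶)³ / 4.283×10¹³).
r³/μ = 2.226×10⁷ s², so T = 2π × 4.718×10³ = 2.964×10⁴ s.
Converting: 2.964×10⁴ s ÷ 3600 = 8.234 h.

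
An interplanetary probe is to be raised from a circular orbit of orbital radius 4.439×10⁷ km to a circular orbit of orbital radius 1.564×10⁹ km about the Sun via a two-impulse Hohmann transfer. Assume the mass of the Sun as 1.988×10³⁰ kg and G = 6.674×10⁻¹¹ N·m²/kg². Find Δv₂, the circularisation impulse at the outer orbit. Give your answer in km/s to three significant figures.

Δv ≈ 7.05 km/s

μ = GM = 6.674×10⁻¹¹ × 1.988×10³⁰ = 1.327×10²⁰ m³/s².
r₁ = 4.439×10⁷ km = 4.439×10¹⁰ m.
r₂ = 1.564×10⁹ km = 1.564×10¹² m.
Transfer ellipse a_t = (r₁ + r₂)/2 = 8.042×10¹¹ m.
At r₁: circular v_c1 = √(μ/r₁) = 54670 m/s; transfer-perihelion v_p = √[μ(2/r₁ − 1/a_t)] = 76240 m/s.
At r₂: circular v_c2 = √(μ/r₂) = 9210 m/s; transfer-aphelion v_a = √[μ(2/r₂ − 1/a_t)] = 2164 m/s.
Δv₂ = v_c2 − v_a = 7047 m/s.
= 7.047 km/s.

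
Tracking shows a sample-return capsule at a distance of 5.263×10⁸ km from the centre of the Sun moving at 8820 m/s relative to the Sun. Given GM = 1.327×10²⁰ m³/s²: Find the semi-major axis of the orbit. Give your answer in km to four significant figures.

r = 5.263×10¹¹ m.
Vis-viva rearranged: 1/a = 2/r − v²/μ = 3.800×10⁻¹² − 5.862×10⁻¹³ = 3.214×10⁻¹² m⁻¹.
a = 3.111×10¹¹ m = 3.1115×10⁸ km.

a ≈ 3.111×10⁸ km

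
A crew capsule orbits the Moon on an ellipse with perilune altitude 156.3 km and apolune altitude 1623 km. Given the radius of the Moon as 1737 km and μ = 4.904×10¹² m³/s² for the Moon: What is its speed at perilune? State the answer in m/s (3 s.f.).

v ≈ 1820 m/s

r_p = 1737 + 156.3 = 1893.3 km = 1.8933×10⁶ m.
r_a = 1737 + 1623 = 3360.0 km = 3.3600×10⁶ m.
Semi-major axis a = (r_p + r_a)/2 = 2626.7 km = 2.627×10⁶ m.
Vis-viva: v² = μ(2/r − 1/a) = 4.904×10¹² × (1.056×10⁻⁶ − 3.807×10⁻⁷) = 3.313×10⁶ m²/s².
v = 1820 m/s.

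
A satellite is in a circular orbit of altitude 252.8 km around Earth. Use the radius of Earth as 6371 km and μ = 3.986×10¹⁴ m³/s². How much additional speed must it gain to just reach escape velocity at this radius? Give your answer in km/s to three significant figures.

r = 6371 + 252.8 = 6623.8 km = 6.6238×10⁶ m.
Circular speed v_c = √(μ/r) = 7757 m/s.
Escape speed v_esc = √(2μ/r) = √2 × v_c = 10970 m/s.
Δv = v_esc − v_c = 3213 m/s = 3.213 km/s.

Δv ≈ 3.21 km/s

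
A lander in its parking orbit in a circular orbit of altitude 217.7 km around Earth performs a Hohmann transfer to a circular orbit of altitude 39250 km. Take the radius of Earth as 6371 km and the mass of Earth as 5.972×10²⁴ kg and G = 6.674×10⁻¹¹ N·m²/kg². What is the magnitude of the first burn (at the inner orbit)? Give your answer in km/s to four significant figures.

Δv ≈ 2.504 km/s

μ = GM = 6.674×10⁻¹¹ × 5.972×10²⁴ = 3.986×10¹⁴ m³/s².
r₁ = 6371 + 217.7 = 6588.7 km = 6.5887×10⁶ m.
r₂ = 6371 + 39250 = 45621 km = 4.5621×10⁷ m.
Transfer ellipse a_t = (r₁ + r₂)/2 = 2.610×10⁷ m.
At r₁: circular v_c1 = √(μ/r₁) = 7778 m/s; transfer-perigee v_p = √[μ(2/r₁ − 1/a_t)] = 10280 m/s.
Δv₁ = v_p − v_c1 = 2504 m/s.
= 2.504 km/s.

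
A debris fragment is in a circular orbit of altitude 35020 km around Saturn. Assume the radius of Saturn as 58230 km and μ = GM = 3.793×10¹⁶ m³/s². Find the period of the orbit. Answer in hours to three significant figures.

r = 58230 + 35020 = 93250 km = 9.3250×10⁷ m.
Kepler's third law: T = 2π√(r³/μ) = 2π√((9.325×10⁷)³ / 3.793×10¹⁶).
r³/μ = 2.138×10⁷ s², so T = 2π × 4.624×10³ = 2.905×10⁴ s.
Converting: 2.905×10⁴ s ÷ 3600 = 8.070 hours.

T ≈ 8.07 hours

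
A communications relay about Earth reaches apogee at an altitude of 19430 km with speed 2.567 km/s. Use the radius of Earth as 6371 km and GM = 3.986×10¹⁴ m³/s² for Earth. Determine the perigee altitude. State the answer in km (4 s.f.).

perigee altitude ≈ 623.1 km

r_a = 6371 + 19430 = 25801 km = 2.580×10⁷ m.
Specific energy ε = v²/2 − μ/r = -1.215×10⁷ J/kg, so a = −μ/(2ε) = 1.640×10⁷ m.
The apsides satisfy r_p + r_a = 2a, so the perigee radius is 2a − r_a = 6.994×10⁶ m = 6994.1 km.
Perigee altitude = 6994.1 − 6371 = 623.06 km.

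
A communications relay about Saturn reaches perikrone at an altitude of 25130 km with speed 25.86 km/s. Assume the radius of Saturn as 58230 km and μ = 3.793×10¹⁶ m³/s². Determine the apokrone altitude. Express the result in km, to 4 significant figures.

apokrone altitude ≈ 1.728×10⁵ km

r_p = 58230 + 25130 = 83360 km = 8.336×10⁷ m.
Specific energy ε = v²/2 − μ/r = -1.206×10⁸ J/kg, so a = −μ/(2ε) = 1.572×10⁸ m.
The apsides satisfy r_p + r_a = 2a, so the apokrone radius is 2a − r_p = 2.310×10⁸ m = 2.3103×10⁵ km.
Apokrone altitude = 2.3103×10⁵ − 58230 = 1.7280×10⁵ km.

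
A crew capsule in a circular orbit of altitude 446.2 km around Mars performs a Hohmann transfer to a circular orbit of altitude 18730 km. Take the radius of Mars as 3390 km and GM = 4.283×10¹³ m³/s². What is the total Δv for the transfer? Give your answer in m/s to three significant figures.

r₁ = 3390 + 446.2 = 3836.2 km = 3.8362×10⁶ m.
r₂ = 3390 + 18730 = 22120 km = 2.2120×10⁷ m.
Transfer ellipse a_t = (r₁ + r₂)/2 = 1.298×10⁷ m.
At r₁: circular v_c1 = √(μ/r₁) = 3341 m/s; transfer-periapsis v_p = √[μ(2/r₁ − 1/a_t)] = 4362 m/s.
Δv₁ = v_p − v_c1 = 1021 m/s.
At r₂: circular v_c2 = √(μ/r₂) = 1391 m/s; transfer-apoapsis v_a = √[μ(2/r₂ − 1/a_t)] = 756.5 m/s.
Δv₂ = v_c2 − v_a = 635.0 m/s.
Total Δv = Δv₁ + Δv₂ = 1656 m/s.

Δv_total ≈ 1660 m/s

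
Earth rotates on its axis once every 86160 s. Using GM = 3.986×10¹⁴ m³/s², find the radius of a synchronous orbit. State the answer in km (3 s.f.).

r_sync ≈ 42200 km

A synchronous orbit has period T, so by Kepler's third law a = (μT²/4π²)^(1/3).
μT²/4π² = 3.986×10¹⁴ × (8.616×10⁴)² / 39.48 = 7.495×10²² m³.
a = 4.216×10⁷ m = 42163 km.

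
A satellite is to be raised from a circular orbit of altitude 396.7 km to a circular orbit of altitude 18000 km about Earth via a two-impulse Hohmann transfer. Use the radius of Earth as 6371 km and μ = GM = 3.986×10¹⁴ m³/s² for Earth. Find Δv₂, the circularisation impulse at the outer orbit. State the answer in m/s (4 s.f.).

r₁ = 6371 + 396.7 = 6767.7 km = 6.7677×10⁶ m.
r₂ = 6371 + 18000 = 24371 km = 2.4371×10⁷ m.
Transfer ellipse a_t = (r₁ + r₂)/2 = 1.557×10⁷ m.
At r₁: circular v_c1 = √(μ/r₁) = 7674 m/s; transfer-perigee v_p = √[μ(2/r₁ − 1/a_t)] = 9602 m/s.
At r₂: circular v_c2 = √(μ/r₂) = 4044 m/s; transfer-apogee v_a = √[μ(2/r₂ − 1/a_t)] = 2666 m/s.
Δv₂ = v_c2 − v_a = 1378 m/s.

Δv ≈ 1378 m/s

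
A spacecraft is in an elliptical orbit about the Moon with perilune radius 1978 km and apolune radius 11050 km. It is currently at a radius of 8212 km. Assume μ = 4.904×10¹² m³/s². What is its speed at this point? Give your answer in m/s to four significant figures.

Semi-major axis a = (r_p + r_a)/2 = 6514.0 km = 6.514×10⁶ m.
Vis-viva: v² = μ(2/r − 1/a) = 4.904×10¹² × (2.435×10⁻⁷ − 1.535×10⁻⁷) = 4.415×10⁵ m²/s².
v = 664.5 m/s.

v ≈ 664.5 m/s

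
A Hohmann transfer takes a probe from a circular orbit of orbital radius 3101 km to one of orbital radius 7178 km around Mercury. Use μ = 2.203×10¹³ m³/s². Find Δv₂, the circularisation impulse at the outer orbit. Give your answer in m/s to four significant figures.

Δv ≈ 391.1 m/s

r₁ = 3101 km = 3.101×10⁶ m.
r₂ = 7178 km = 7.178×10⁶ m.
Transfer ellipse a_t = (r₁ + r₂)/2 = 5.140×10⁶ m.
At r₁: circular v_c1 = √(μ/r₁) = 2665 m/s; transfer-periherm v_p = √[μ(2/r₁ − 1/a_t)] = 3150 m/s.
At r₂: circular v_c2 = √(μ/r₂) = 1752 m/s; transfer-apoherm v_a = √[μ(2/r₂ − 1/a_t)] = 1361 m/s.
Δv₂ = v_c2 − v_a = 391.1 m/s.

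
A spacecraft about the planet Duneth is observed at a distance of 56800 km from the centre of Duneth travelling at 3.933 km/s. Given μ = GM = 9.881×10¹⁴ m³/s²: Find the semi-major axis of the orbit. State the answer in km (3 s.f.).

a ≈ 51100 km

r = 5.680×10⁷ m.
Vis-viva rearranged: 1/a = 2/r − v²/μ = 3.521×10⁻⁸ − 1.565×10⁻⁸ = 1.956×10⁻⁸ m⁻¹.
a = 5.113×10⁷ m = 51134 km.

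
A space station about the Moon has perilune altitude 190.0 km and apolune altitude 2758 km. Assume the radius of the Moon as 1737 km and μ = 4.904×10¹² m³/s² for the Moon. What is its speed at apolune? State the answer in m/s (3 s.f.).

r_p = 1737 + 190.0 = 1927.0 km = 1.9270×10⁶ m.
r_a = 1737 + 2758 = 4495.0 km = 4.4950×10⁶ m.
Semi-major axis a = (r_p + r_a)/2 = 3211.0 km = 3.211×10⁶ m.
Vis-viva: v² = μ(2/r − 1/a) = 4.904×10¹² × (4.449×10⁻⁷ − 3.114×10⁻⁷) = 6.547×10⁵ m²/s².
v = 809.2 m/s.

v ≈ 809 m/s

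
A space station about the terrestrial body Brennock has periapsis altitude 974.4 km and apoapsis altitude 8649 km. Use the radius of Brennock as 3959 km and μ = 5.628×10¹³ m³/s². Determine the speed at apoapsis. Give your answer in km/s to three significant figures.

r_p = 3959 + 974.4 = 4933.4 km = 4.9334×10⁶ m.
r_a = 3959 + 8649 = 12608 km = 1.2608×10⁷ m.
Semi-major axis a = (r_p + r_a)/2 = 8770.7 km = 8.771×10⁶ m.
Vis-viva: v² = μ(2/r − 1/a) = 5.628×10¹³ × (1.586×10⁻⁷ − 1.140×10⁻⁷) = 2.511×10⁶ m²/s².
v = 1585 m/s = 1.585 km/s.

v ≈ 1.58 km/s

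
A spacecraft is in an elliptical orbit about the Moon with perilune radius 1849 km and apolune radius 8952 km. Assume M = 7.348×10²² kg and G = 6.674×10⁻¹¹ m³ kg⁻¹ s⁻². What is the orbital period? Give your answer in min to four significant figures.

T ≈ 593.5 min

μ = GM = 6.674×10⁻¹¹ × 7.348×10²² = 4.904×10¹² m³/s².
Semi-major axis a = (r_p + r_a)/2 = (1849.0 + 8952.0)/2 = 5400.5 km = 5.400×10⁶ m.
By Kepler's third law T = 2π√(a³/μ) = 2π × 5.667×10³ = 3.561×10⁴ s.
= 593.5 min.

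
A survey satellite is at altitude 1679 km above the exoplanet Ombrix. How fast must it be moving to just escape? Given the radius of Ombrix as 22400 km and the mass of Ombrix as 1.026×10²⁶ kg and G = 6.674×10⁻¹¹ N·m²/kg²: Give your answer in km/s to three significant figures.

μ = GM = 6.674×10⁻¹¹ × 1.026×10²⁶ = 6.848×10¹⁵ m³/s².
r = 22400 + 1679 = 24079 km = 2.4079×10⁷ m.
Escape speed v_esc = √(2μ/r) = √(2 × 6.848×10¹⁵ / 2.408×10⁷) = √(5.688×10⁸) = 23850 m/s.
= 23.85 km/s.

v_esc ≈ 23.8 km/s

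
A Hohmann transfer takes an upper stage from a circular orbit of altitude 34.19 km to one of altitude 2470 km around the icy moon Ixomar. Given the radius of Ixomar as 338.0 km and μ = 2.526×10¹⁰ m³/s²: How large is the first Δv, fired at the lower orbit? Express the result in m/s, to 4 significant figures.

Δv ≈ 85.68 m/s

r₁ = 338.0 + 34.19 = 372.19 km = 3.7219×10⁵ m.
r₂ = 338.0 + 2470 = 2808.0 km = 2.8080×10⁶ m.
Transfer ellipse a_t = (r₁ + r₂)/2 = 1.590×10⁶ m.
At r₁: circular v_c1 = √(μ/r₁) = 260.5 m/s; transfer-periapsis v_p = √[μ(2/r₁ − 1/a_t)] = 346.2 m/s.
Δv₁ = v_p − v_c1 = 85.68 m/s.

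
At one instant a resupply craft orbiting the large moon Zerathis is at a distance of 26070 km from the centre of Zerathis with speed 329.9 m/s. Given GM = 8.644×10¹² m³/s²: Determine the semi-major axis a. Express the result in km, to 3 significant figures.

r = 2.607×10⁷ m.
Vis-viva rearranged: 1/a = 2/r − v²/μ = 7.672×10⁻⁸ − 1.259×10⁻⁸ = 6.413×10⁻⁸ m⁻¹.
a = 1.559×10⁷ m = 15594 km.

a ≈ 15600 km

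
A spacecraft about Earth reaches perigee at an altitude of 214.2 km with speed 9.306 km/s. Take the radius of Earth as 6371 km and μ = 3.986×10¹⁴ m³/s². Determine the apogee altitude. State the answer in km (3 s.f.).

apogee altitude ≈ 10200 km

r_p = 6371 + 214.2 = 6585.2 km = 6.585×10⁶ m.
Specific energy ε = v²/2 − μ/r = -1.723×10⁷ J/kg, so a = −μ/(2ε) = 1.157×10⁷ m.
The apsides satisfy r_p + r_a = 2a, so the apogee radius is 2a − r_p = 1.655×10⁷ m = 16550 km.
Apogee altitude = 16550 − 6371 = 10179 km.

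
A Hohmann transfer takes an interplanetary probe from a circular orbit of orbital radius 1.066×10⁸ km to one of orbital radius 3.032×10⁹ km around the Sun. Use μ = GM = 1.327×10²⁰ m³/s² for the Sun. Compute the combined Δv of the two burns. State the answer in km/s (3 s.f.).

r₁ = 1.066×10⁸ km = 1.066×10¹¹ m.
r₂ = 3.032×10⁹ km = 3.032×10¹² m.
Transfer ellipse a_t = (r₁ + r₂)/2 = 1.569×10¹² m.
At r₁: circular v_c1 = √(μ/r₁) = 35280 m/s; transfer-perihelion v_p = √[μ(2/r₁ − 1/a_t)] = 49040 m/s.
Δv₁ = v_p − v_c1 = 13760 m/s.
At r₂: circular v_c2 = √(μ/r₂) = 6616 m/s; transfer-aphelion v_a = √[μ(2/r₂ − 1/a_t)] = 1724 m/s.
Δv₂ = v_c2 − v_a = 4891 m/s.
Total Δv = Δv₁ + Δv₂ = 18650 m/s = 18.65 km/s.

Δv_total ≈ 18.7 km/s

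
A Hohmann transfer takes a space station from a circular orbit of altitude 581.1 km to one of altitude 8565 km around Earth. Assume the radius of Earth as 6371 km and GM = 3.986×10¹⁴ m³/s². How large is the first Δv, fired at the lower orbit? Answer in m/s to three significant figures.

Δv ≈ 1270 m/s

r₁ = 6371 + 581.1 = 6952.1 km = 6.9521×10⁶ m.
r₂ = 6371 + 8565 = 14936 km = 1.4936×10⁷ m.
Transfer ellipse a_t = (r₁ + r₂)/2 = 1.094×10⁷ m.
At r₁: circular v_c1 = √(μ/r₁) = 7572 m/s; transfer-perigee v_p = √[μ(2/r₁ − 1/a_t)] = 8846 m/s.
Δv₁ = v_p − v_c1 = 1274 m/s.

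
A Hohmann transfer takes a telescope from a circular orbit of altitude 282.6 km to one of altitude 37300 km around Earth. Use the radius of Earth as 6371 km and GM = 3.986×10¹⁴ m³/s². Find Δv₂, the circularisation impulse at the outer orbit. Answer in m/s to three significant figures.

Δv ≈ 1470 m/s

r₁ = 6371 + 282.6 = 6653.6 km = 6.6536×10⁶ m.
r₂ = 6371 + 37300 = 43671 km = 4.3671×10⁷ m.
Transfer ellipse a_t = (r₁ + r₂)/2 = 2.516×10⁷ m.
At r₁: circular v_c1 = √(μ/r₁) = 7740 m/s; transfer-perigee v_p = √[μ(2/r₁ − 1/a_t)] = 10200 m/s.
At r₂: circular v_c2 = √(μ/r₂) = 3021 m/s; transfer-apogee v_a = √[μ(2/r₂ − 1/a_t)] = 1554 m/s.
Δv₂ = v_c2 − v_a = 1468 m/s.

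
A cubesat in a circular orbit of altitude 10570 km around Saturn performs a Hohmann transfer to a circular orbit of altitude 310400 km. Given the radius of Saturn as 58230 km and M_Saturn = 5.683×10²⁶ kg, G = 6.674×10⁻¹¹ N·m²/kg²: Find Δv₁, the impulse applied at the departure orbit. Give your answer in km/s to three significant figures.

Δv ≈ 7.00 km/s

μ = GM = 6.674×10⁻¹¹ × 5.683×10²⁶ = 3.793×10¹⁶ m³/s².
r₁ = 58230 + 10570 = 68800 km = 6.8800×10⁷ m.
r₂ = 58230 + 310400 = 368630 km = 3.6863×10⁸ m.
Transfer ellipse a_t = (r₁ + r₂)/2 = 2.187×10⁸ m.
At r₁: circular v_c1 = √(μ/r₁) = 23480 m/s; transfer-perikrone v_p = √[μ(2/r₁ − 1/a_t)] = 30480 m/s.
Δv₁ = v_p − v_c1 = 7003 m/s.
= 7.003 km/s.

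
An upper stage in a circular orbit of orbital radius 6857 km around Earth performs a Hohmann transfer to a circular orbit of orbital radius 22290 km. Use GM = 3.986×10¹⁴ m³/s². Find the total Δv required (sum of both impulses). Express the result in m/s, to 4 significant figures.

r₁ = 6857 km = 6.857×10⁶ m.
r₂ = 22290 km = 2.229×10⁷ m.
Transfer ellipse a_t = (r₁ + r₂)/2 = 1.457×10⁷ m.
At r₁: circular v_c1 = √(μ/r₁) = 7624 m/s; transfer-perigee v_p = √[μ(2/r₁ − 1/a_t)] = 9429 m/s.
Δv₁ = v_p − v_c1 = 1805 m/s.
At r₂: circular v_c2 = √(μ/r₂) = 4229 m/s; transfer-apogee v_a = √[μ(2/r₂ − 1/a_t)] = 2901 m/s.
Δv₂ = v_c2 − v_a = 1328 m/s.
Total Δv = Δv₁ + Δv₂ = 3133 m/s.

Δv_total ≈ 3133 m/s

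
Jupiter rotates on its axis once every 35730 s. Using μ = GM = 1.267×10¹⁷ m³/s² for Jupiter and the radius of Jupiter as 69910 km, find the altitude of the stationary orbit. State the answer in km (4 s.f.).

h_sync ≈ 90110 km

A synchronous orbit has period T, so by Kepler's third law a = (μT²/4π²)^(1/3).
μT²/4π² = 1.267×10¹⁷ × (3.573×10⁴)² / 39.48 = 4.097×10²⁴ m³.
a = 1.600×10⁸ m = 1.6002×10⁵ km.
Altitude h = a − R = 1.6002×10⁵ − 69910 = 90105 km.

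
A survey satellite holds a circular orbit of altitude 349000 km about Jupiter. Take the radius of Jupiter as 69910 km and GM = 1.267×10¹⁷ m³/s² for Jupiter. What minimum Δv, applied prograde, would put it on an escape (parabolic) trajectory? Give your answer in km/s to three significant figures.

Δv ≈ 7.20 km/s

r = 69910 + 349000 = 418910 km = 4.1891×10⁸ m.
Circular speed v_c = √(μ/r) = 17390 m/s.
Escape speed v_esc = √(2μ/r) = √2 × v_c = 24590 m/s.
Δv = v_esc − v_c = 7204 m/s = 7.204 km/s.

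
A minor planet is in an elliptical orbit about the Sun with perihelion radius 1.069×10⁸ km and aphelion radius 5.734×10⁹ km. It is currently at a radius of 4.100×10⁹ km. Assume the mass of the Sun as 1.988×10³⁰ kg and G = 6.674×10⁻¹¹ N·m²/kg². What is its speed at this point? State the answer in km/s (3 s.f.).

μ = GM = 6.674×10⁻¹¹ × 1.988×10³⁰ = 1.327×10²⁰ m³/s².
Semi-major axis a = (r_p + r_a)/2 = 2.9204×10⁹ km = 2.920×10¹² m.
Vis-viva: v² = μ(2/r − 1/a) = 1.327×10²⁰ × (4.878×10⁻¹³ − 3.424×10⁻¹³) = 1.929×10⁷ m²/s².
v = 4392 m/s = 4.392 km/s.

v ≈ 4.39 km/s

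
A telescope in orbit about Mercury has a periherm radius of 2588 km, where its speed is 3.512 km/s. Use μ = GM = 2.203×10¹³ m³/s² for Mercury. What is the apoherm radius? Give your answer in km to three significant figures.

r_p = 2.588×10⁶ m.
Specific energy ε = v²/2 − μ/r = -2.345×10⁶ J/kg, so a = −μ/(2ε) = 4.697×10⁶ m.
The apsides satisfy r_p + r_a = 2a, so the apoherm radius is 2a − r_p = 6.805×10⁶ m = 6805.3 km.

apoherm radius ≈ 6810 km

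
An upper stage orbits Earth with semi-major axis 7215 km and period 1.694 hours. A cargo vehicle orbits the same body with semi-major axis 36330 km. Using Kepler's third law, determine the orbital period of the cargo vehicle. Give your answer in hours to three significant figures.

T₂ ≈ 19.1 hours

Kepler's third law: T² ∝ a³, so T₂ = T₁ (a₂/a₁)^(3/2).
a₂/a₁ = 5.035, (a₂/a₁)^(3/2) = 11.30.
T₂ = 1.694 × 11.30 = 19.14 hours.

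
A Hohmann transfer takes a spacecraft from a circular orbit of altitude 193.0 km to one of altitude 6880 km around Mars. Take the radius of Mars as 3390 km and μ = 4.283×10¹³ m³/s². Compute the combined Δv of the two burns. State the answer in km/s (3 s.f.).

r₁ = 3390 + 193.0 = 3583.0 km = 3.5830×10⁶ m.
r₂ = 3390 + 6880 = 10270 km = 1.0270×10⁷ m.
Transfer ellipse a_t = (r₁ + r₂)/2 = 6.926×10⁶ m.
At r₁: circular v_c1 = √(μ/r₁) = 3457 m/s; transfer-periapsis v_p = √[μ(2/r₁ − 1/a_t)] = 4210 m/s.
Δv₁ = v_p − v_c1 = 752.6 m/s.
At r₂: circular v_c2 = √(μ/r₂) = 2042 m/s; transfer-apoapsis v_a = √[μ(2/r₂ − 1/a_t)] = 1469 m/s.
Δv₂ = v_c2 − v_a = 573.4 m/s.
Total Δv = Δv₁ + Δv₂ = 1326 m/s = 1.326 km/s.

Δv_total ≈ 1.33 km/s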